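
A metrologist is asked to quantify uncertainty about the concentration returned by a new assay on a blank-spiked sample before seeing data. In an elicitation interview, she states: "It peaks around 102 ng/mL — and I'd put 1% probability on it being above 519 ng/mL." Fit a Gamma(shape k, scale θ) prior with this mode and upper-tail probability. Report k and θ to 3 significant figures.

k ≈ 2.47, θ ≈ 69.2

Gamma(k,θ) with k>1 has mode (k−1)θ, so θ = 102/(k−1).
Need P(X < 519) = 0.99 with θ tied to k this way. Start at k = 2, θ = 102: P(X<519) ≈ 0.962.
Too low — raise k to concentrate. Iterating converges to k ≈ 2.47.
Then θ = 102/(2.47−1) ≈ 69.2.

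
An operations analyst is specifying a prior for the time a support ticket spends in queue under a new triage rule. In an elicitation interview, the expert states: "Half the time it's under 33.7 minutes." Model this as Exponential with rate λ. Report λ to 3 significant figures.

Exponential median = ln 2 / λ, so λ = ln 2 / 33.7 = 0.0206.

λ ≈ 0.0206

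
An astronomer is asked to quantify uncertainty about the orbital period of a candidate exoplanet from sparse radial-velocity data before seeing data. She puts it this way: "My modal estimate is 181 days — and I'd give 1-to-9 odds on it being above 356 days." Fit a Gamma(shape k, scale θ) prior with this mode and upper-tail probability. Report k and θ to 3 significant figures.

Gamma(k,θ) with k>1 has mode (k−1)θ, so θ = 181/(k−1).
Need P(X < 356) = 0.9 with θ tied to k this way. Start at k = 2, θ = 181: P(X<356) ≈ 0.585.
Too low — raise k to concentrate. Iterating converges to k ≈ 5.19.
Then θ = 181/(5.19−1) ≈ 43.2.

k ≈ 5.19, θ ≈ 43.2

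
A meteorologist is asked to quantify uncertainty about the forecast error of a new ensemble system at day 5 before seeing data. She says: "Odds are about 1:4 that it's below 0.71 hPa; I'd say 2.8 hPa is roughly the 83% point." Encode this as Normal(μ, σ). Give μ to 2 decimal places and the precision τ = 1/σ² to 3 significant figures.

The p-quantile of Normal(μ,σ) is μ + z_p·σ, with z_{0.2} = -0.8416 and z_{0.83} = 0.9542.
Eliminate σ: μ = (z₂·x₁ − z₁·x₂)/(z₂ − z₁) = (0.9542·0.71 − (-0.8416)·2.8)/1.796 = 1.69.
Then σ = (x₂ − x₁)/(z₂ − z₁) = (2.8 − 0.71)/1.796 = 1.16.
Precision τ = 1/σ² = 1/1.164² = 0.738.

μ = 1.69, τ = 0.738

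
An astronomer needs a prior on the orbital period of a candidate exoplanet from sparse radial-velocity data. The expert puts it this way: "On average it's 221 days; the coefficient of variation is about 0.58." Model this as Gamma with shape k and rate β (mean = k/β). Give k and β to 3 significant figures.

For Gamma(k, rate β): mean = k/β, variance = k/β², so CV = 1/√k.
CV = 0.58, hence k = 1/CV² = 2.97.
Then β = k/mean = 2.97/221 = 0.0135.

k ≈ 2.97, β ≈ 0.0135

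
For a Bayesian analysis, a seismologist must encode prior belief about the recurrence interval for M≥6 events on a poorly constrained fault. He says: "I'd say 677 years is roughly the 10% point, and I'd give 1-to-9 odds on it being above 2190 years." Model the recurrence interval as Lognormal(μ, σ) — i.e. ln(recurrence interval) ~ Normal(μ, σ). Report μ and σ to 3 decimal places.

If T ~ Lognormal(μ,σ) then ln T ~ Normal(μ,σ), so the p-quantile of ln T is μ + z_p·σ.
ln(677) = 6.518 and ln(2190) = 7.692; z_{0.1} = -1.282, z_{0.9} = 1.282.
σ = (7.692 − 6.518)/(1.282 − (-1.282)) = 0.458.
μ = 6.518 − (-1.282)·0.458 = 7.105.

μ ≈ 7.105, σ ≈ 0.458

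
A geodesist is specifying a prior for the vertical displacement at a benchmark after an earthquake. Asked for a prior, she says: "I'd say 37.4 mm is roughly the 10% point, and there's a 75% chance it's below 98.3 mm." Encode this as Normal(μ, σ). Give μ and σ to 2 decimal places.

The p-quantile of Normal(μ,σ) is μ + z_p·σ, with z_{0.1} = -1.282 and z_{0.75} = 0.6745.
Eliminate σ: μ = (z₂·x₁ − z₁·x₂)/(z₂ − z₁) = (0.6745·37.4 − (-1.282)·98.3)/1.956 = 77.30.
Then σ = (x₂ − x₁)/(z₂ − z₁) = (98.3 − 37.4)/1.956 = 31.13.

μ = 77.30, σ = 31.13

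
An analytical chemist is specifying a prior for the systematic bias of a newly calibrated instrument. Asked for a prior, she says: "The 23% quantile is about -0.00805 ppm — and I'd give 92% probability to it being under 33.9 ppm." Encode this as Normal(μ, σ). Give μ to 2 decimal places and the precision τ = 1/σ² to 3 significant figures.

The p-quantile of Normal(μ,σ) is μ + z_p·σ, with z_{0.23} = -0.7388 and z_{0.92} = 1.405.
Eliminate σ: μ = (z₂·x₁ − z₁·x₂)/(z₂ − z₁) = (1.405·-0.00805 − (-0.7388)·33.9)/2.144 = 11.68.
Then σ = (x₂ − x₁)/(z₂ − z₁) = (33.9 − -0.00805)/2.144 = 15.82.
Precision τ = 1/σ² = 1/15.82² = 0.004.

μ = 11.68, τ = 0.004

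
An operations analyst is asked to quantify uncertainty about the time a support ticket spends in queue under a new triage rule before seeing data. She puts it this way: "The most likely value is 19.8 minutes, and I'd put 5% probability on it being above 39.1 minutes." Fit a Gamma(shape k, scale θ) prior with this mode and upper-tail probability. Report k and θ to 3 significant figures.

k ≈ 6.99, θ ≈ 3.31

Gamma(k,θ) with k>1 has mode (k−1)θ, so θ = 19.8/(k−1).
Need P(X < 39.1) = 0.95 with θ tied to k this way. Start at k = 2, θ = 19.8: P(X<39.1) ≈ 0.587.
Too low — raise k to concentrate. Iterating converges to k ≈ 6.99.
Then θ = 19.8/(6.99−1) ≈ 3.31.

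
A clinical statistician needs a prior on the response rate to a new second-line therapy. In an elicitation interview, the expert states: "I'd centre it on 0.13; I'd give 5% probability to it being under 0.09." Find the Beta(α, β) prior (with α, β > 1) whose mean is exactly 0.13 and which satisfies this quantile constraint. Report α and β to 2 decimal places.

α ≈ 21.74, β ≈ 145.49

With mean 0.13 fixed, write α = 0.13s, β = 0.87s where s = α+β.
Need P(θ < 0.09) = 0.05 under Beta(0.13s, 0.87s). Normal approximation: (q−m)/√(m(1−m)/s) ≈ z_{0.05} = -1.64, so s ≈ 0.13·0.87·(-1.64)²/(0.09−0.13)² = 191.2.
At s = 191.2: P(θ<0.09) ≈ 0.039. Adjusting to match 0.05 gives s ≈ 167.23.
So α = 0.13·167.23 ≈ 21.74, β = 0.87·167.23 ≈ 145.49.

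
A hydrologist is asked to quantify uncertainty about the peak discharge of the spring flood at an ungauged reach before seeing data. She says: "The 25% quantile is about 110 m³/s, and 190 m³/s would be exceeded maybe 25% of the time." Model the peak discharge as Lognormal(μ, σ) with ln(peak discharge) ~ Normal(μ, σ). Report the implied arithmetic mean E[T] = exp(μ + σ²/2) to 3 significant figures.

If T ~ Lognormal(μ,σ) then ln T ~ Normal(μ,σ), so the p-quantile of ln T is μ + z_p·σ.
ln(110) = 4.7 and ln(190) = 5.247; z_{0.25} = -0.6745, z_{0.75} = 0.6745.
σ = (5.247 − 4.7)/(0.6745 − (-0.6745)) = 0.405.
μ = 4.7 − (-0.6745)·0.405 = 4.974.
E[T] = exp(μ + σ²/2) = exp(4.974 + 0.0821) = 157 m³/s.

E[T] ≈ 157 m³/s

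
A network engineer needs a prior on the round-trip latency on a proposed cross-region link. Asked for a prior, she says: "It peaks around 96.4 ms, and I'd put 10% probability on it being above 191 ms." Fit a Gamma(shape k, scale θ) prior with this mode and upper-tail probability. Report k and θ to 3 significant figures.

Gamma(k,θ) with k>1 has mode (k−1)θ, so θ = 96.4/(k−1).
Need P(X < 191) = 0.9 with θ tied to k this way. Start at k = 2, θ = 96.4: P(X<191) ≈ 0.589.
Too low — raise k to concentrate. Iterating converges to k ≈ 5.1.
Then θ = 96.4/(5.1−1) ≈ 23.5.

k ≈ 5.1, θ ≈ 23.5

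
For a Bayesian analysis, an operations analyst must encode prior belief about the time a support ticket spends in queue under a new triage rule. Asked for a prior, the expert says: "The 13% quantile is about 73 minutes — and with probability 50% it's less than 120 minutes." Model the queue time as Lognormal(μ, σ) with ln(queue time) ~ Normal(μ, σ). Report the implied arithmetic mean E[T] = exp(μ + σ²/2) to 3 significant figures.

If T ~ Lognormal(μ,σ) then ln T ~ Normal(μ,σ), so the p-quantile of ln T is μ + z_p·σ.
ln(73) = 4.29 and ln(120) = 4.787; z_{0.13} = -1.126, z_{0.5} = 0.
σ = (4.787 − 4.29)/(0 − (-1.126)) = 0.441.
μ = 4.29 − (-1.126)·0.441 = 4.787.
E[T] = exp(μ + σ²/2) = exp(4.787 + 0.0974) = 132 minutes.

E[T] ≈ 132 minutes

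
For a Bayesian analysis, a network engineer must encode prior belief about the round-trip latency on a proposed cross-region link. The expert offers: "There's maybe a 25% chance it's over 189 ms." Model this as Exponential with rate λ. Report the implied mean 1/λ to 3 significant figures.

mean ≈ 136 ms

P(T > 189.0) = e^(−λ·189.0) = 0.25, so λ = −ln(0.25)/189.0 = 0.00733.
Mean = 1/λ = 136 ms.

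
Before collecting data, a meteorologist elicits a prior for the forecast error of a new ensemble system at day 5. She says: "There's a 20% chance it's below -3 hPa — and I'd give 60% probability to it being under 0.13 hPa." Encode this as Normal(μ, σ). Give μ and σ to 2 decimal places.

μ = -0.59, σ = 2.86

The p-quantile of Normal(μ,σ) is μ + z_p·σ, with z_{0.2} = -0.8416 and z_{0.6} = 0.2533.
Eliminate σ: μ = (z₂·x₁ − z₁·x₂)/(z₂ − z₁) = (0.2533·-3 − (-0.8416)·0.13)/1.095 = -0.59.
Then σ = (x₂ − x₁)/(z₂ − z₁) = (0.13 − -3)/1.095 = 2.86.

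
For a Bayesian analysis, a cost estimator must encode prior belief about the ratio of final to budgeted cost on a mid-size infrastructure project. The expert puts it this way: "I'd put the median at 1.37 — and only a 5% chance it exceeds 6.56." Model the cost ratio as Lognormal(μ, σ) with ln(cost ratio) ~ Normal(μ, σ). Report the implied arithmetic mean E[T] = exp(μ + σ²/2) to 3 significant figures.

E[T] ≈ 2.16

If T ~ Lognormal(μ,σ) then ln T ~ Normal(μ,σ), so the p-quantile of ln T is μ + z_p·σ.
ln(1.37) = 0.3148 and ln(6.56) = 1.881; z_{0.5} = 0, z_{0.95} = 1.645.
σ = (1.881 − 0.3148)/(1.645 − (0)) = 0.952.
μ = 0.3148 − (0)·0.952 = 0.315.
E[T] = exp(μ + σ²/2) = exp(0.315 + 0.4533) = 2.16.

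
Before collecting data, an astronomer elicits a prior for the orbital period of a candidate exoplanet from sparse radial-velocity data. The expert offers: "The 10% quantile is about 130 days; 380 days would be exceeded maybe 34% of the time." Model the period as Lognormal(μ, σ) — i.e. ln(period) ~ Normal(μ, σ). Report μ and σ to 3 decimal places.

If T ~ Lognormal(μ,σ) then ln T ~ Normal(μ,σ), so the p-quantile of ln T is μ + z_p·σ.
ln(130) = 4.868 and ln(380) = 5.94; z_{0.1} = -1.282, z_{0.66} = 0.4125.
σ = (5.94 − 4.868)/(0.4125 − (-1.282)) = 0.633.
μ = 4.868 − (-1.282)·0.633 = 5.679.

μ ≈ 5.679, σ ≈ 0.633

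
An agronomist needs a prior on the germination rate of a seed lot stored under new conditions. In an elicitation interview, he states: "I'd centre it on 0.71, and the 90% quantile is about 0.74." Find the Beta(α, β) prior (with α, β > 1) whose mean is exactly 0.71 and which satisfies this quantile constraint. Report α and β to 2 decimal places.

With mean 0.71 fixed, write α = 0.71s, β = 0.29s where s = α+β.
Need P(θ < 0.74) = 0.9 under Beta(0.71s, 0.29s). Normal approximation: (q−m)/√(m(1−m)/s) ≈ z_{0.9} = 1.28, so s ≈ 0.71·0.29·(1.28)²/(0.74−0.71)² = 375.7.
At s = 375.7: P(θ<0.74) ≈ 0.902. Adjusting to match 0.9 gives s ≈ 369.11.
So α = 0.71·369.11 ≈ 262.07, β = 0.29·369.11 ≈ 107.04.

α ≈ 262.07, β ≈ 107.04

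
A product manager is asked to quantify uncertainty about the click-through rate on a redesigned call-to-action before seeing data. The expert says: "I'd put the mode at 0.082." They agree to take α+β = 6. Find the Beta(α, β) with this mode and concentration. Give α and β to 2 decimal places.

For α,β > 1 the Beta mode is (α−1)/(α+β−2). With α+β = 6, the mode is (α−1)/4.
Set (α−1)/4 = 0.082 → α = 1 + 0.082·4 = 1.33.
β = 6 − α = 4.67.

α = 1.33, β = 4.67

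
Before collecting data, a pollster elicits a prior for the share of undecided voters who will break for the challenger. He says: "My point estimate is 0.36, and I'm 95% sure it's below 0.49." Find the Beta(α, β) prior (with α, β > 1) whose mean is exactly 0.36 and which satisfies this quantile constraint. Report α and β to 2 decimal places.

α ≈ 13.83, β ≈ 24.60

With mean 0.36 fixed, write α = 0.36s, β = 0.64s where s = α+β.
Need P(θ < 0.49) = 0.95 under Beta(0.36s, 0.64s). Normal approximation: (q−m)/√(m(1−m)/s) ≈ z_{0.95} = 1.64, so s ≈ 0.36·0.64·(1.64)²/(0.49−0.36)² = 36.9.
At s = 36.9: P(θ<0.49) ≈ 0.947. Adjusting to match 0.95 gives s ≈ 38.43.
So α = 0.36·38.43 ≈ 13.83, β = 0.64·38.43 ≈ 24.60.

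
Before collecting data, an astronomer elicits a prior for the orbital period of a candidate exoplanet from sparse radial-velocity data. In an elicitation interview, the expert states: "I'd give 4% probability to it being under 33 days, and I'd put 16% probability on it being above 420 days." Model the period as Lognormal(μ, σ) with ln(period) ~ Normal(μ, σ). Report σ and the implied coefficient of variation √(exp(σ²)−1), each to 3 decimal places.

σ ≈ 0.927, CV ≈ 1.166

If T ~ Lognormal(μ,σ) then ln T ~ Normal(μ,σ), so the p-quantile of ln T is μ + z_p·σ.
ln(33) = 3.497 and ln(420) = 6.04; z_{0.04} = -1.751, z_{0.84} = 0.9945.
σ = (6.04 − 3.497)/(0.9945 − (-1.751)) = 0.927.
μ = 3.497 − (-1.751)·0.927 = 5.119.
CV = √(exp(σ²)−1) = √(exp(0.8587)−1) = 1.166.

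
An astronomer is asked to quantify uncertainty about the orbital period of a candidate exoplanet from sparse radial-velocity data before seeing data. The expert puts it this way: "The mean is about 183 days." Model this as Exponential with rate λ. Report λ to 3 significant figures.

λ ≈ 0.00546

Exponential mean = 1/λ, so λ = 1/183.0 = 0.00546.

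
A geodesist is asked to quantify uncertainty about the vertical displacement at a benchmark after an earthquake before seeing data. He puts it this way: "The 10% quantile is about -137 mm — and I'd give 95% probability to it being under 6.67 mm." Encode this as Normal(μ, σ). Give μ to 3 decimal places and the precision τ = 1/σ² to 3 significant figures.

For Normal(μ,σ), the p-quantile is μ + z_p·σ. Here z_{0.1} = -1.282, z_{0.95} = 1.645.
So -137 = μ − 1.282σ and 6.67 = μ + 1.645σ.
Subtracting: σ = (6.67 − -137)/(1.645 − (-1.282)) = 49.094.
Then μ = -137 − (-1.282)·49.094 = -74.083.
Precision τ = 1/σ² = 1/49.09² = 0.000415.

μ = -74.083, τ = 0.000415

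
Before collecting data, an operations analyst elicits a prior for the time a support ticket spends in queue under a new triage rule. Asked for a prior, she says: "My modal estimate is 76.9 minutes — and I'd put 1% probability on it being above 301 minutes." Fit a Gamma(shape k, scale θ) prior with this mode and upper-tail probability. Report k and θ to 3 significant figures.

Gamma(k,θ) with k>1 has mode (k−1)θ, so θ = 76.9/(k−1).
Need P(X < 301) = 0.99 with θ tied to k this way. Start at k = 2, θ = 76.9: P(X<301) ≈ 0.902.
Too low — raise k to concentrate. Iterating converges to k ≈ 3.26.
Then θ = 76.9/(3.26−1) ≈ 34.1.

k ≈ 3.26, θ ≈ 34.1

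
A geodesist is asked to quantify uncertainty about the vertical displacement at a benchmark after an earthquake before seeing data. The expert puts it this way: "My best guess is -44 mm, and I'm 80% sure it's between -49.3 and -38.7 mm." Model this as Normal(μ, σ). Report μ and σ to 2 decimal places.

μ = -44.00, σ = 4.14

A symmetric 80% interval runs μ ± z·σ with z = 1.282.
Half-width = 5.3, so σ = 5.3/1.282 = 4.14.
μ is the stated best guess, -44.00.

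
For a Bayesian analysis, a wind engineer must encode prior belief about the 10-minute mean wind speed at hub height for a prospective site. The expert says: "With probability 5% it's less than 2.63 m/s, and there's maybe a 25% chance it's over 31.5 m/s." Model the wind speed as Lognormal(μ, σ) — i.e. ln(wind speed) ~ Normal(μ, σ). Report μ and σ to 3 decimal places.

If T ~ Lognormal(μ,σ) then ln T ~ Normal(μ,σ), so the p-quantile of ln T is μ + z_p·σ.
ln(2.63) = 0.967 and ln(31.5) = 3.45; z_{0.05} = -1.645, z_{0.75} = 0.6745.
σ = (3.45 − 0.967)/(0.6745 − (-1.645)) = 1.071.
μ = 0.967 − (-1.645)·1.071 = 2.728.

μ ≈ 2.728, σ ≈ 1.071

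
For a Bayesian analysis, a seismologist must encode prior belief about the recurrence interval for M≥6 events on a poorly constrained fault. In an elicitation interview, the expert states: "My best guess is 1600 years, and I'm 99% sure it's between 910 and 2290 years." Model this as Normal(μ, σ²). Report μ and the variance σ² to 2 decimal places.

μ = 1600.00, σ² = 71756.96

A symmetric 99% interval runs μ ± z·σ with z = 2.576.
Half-width = 690, so σ = 690/2.576 = 267.875 and σ² = 71756.96.
μ is the stated best guess, 1600.00.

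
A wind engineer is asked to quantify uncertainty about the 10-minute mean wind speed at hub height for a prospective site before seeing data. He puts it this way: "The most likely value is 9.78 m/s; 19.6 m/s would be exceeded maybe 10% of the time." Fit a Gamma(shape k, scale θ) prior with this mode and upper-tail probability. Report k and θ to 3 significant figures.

Gamma(k,θ) with k>1 has mode (k−1)θ, so θ = 9.78/(k−1).
Need P(X < 19.6) = 0.9 with θ tied to k this way. Start at k = 2, θ = 9.78: P(X<19.6) ≈ 0.595.
Too low — raise k to concentrate. Iterating converges to k ≈ 4.97.
Then θ = 9.78/(4.97−1) ≈ 2.46.

k ≈ 4.97, θ ≈ 2.46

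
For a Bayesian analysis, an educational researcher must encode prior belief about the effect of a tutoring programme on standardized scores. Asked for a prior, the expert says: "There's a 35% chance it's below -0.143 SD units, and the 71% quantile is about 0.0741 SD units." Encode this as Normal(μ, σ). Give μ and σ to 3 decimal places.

For Normal(μ,σ), the p-quantile is μ + z_p·σ. Here z_{0.35} = -0.3853, z_{0.71} = 0.5534.
So -0.143 = μ − 0.3853σ and 0.0741 = μ + 0.5534σ.
Subtracting: σ = (0.0741 − -0.143)/(0.5534 − (-0.3853)) = 0.231.
Then μ = -0.143 − (-0.3853)·0.231 = -0.054.

μ = -0.054, σ = 0.231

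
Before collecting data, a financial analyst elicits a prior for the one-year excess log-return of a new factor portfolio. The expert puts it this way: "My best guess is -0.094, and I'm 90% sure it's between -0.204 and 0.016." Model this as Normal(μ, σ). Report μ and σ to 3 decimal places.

μ = -0.094, σ = 0.067

A symmetric 90% interval runs μ ± z·σ with z = 1.645.
Half-width = 0.11, so σ = 0.11/1.645 = 0.067.
μ is the stated best guess, -0.094.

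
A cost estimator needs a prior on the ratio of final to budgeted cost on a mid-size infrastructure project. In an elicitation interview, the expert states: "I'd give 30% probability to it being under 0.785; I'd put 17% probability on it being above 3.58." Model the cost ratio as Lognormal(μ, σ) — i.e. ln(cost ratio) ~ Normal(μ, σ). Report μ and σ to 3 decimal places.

μ ≈ 0.296, σ ≈ 1.026

If T ~ Lognormal(μ,σ) then ln T ~ Normal(μ,σ), so the p-quantile of ln T is μ + z_p·σ.
ln(0.785) = -0.2421 and ln(3.58) = 1.275; z_{0.3} = -0.5244, z_{0.83} = 0.9542.
σ = (1.275 − -0.2421)/(0.9542 − (-0.5244)) = 1.026.
μ = -0.2421 − (-0.5244)·1.026 = 0.296.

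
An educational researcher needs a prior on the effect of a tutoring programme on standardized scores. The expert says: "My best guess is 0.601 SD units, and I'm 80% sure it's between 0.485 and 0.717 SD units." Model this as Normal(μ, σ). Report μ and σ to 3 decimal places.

μ = 0.601, σ = 0.091

A symmetric 80% interval runs μ ± z·σ with z = 1.282.
Half-width = 0.116, so σ = 0.116/1.282 = 0.091.
μ is the stated best guess, 0.601.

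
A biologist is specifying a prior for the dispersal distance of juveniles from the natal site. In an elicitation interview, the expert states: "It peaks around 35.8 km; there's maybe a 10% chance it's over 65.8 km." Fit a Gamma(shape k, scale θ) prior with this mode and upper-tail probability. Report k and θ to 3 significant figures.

k ≈ 6.15, θ ≈ 6.95

Gamma(k,θ) with k>1 has mode (k−1)θ, so θ = 35.8/(k−1).
Need P(X < 65.8) = 0.9 with θ tied to k this way. Start at k = 2, θ = 35.8: P(X<65.8) ≈ 0.548.
Too low — raise k to concentrate. Iterating converges to k ≈ 6.15.
Then θ = 35.8/(6.15−1) ≈ 6.95.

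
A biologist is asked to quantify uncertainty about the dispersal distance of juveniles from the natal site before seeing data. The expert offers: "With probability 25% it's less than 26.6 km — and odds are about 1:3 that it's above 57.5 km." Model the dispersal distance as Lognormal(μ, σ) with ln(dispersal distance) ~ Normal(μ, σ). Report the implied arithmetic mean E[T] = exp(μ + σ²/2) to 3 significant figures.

If T ~ Lognormal(μ,σ) then ln T ~ Normal(μ,σ), so the p-quantile of ln T is μ + z_p·σ.
ln(26.6) = 3.281 and ln(57.5) = 4.052; z_{0.25} = -0.6745, z_{0.75} = 0.6745.
σ = (4.052 − 3.281)/(0.6745 − (-0.6745)) = 0.571.
μ = 3.281 − (-0.6745)·0.571 = 3.666.
E[T] = exp(μ + σ²/2) = exp(3.666 + 0.1633) = 46 km.

E[T] ≈ 46 km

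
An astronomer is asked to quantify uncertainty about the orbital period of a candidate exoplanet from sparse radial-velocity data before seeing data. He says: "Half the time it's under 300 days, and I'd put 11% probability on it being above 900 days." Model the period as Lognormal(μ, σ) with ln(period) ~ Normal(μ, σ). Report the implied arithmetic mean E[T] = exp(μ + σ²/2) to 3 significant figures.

E[T] ≈ 448 days

If T ~ Lognormal(μ,σ) then ln T ~ Normal(μ,σ), so the p-quantile of ln T is μ + z_p·σ.
ln(300) = 5.704 and ln(900) = 6.802; z_{0.5} = 0, z_{0.89} = 1.227.
σ = (6.802 − 5.704)/(1.227 − (0)) = 0.896.
μ = 5.704 − (0)·0.896 = 5.704.
E[T] = exp(μ + σ²/2) = exp(5.704 + 0.4011) = 448 days.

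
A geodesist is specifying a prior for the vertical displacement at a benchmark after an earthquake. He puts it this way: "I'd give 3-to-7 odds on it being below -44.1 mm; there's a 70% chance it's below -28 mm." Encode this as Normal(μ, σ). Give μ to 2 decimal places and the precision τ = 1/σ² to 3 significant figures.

μ = -36.05, τ = 0.00424

The p-quantile of Normal(μ,σ) is μ + z_p·σ, with z_{0.3} = -0.5244 and z_{0.7} = 0.5244.
Eliminate σ: μ = (z₂·x₁ − z₁·x₂)/(z₂ − z₁) = (0.5244·-44.1 − (-0.5244)·-28)/1.049 = -36.05.
Then σ = (x₂ − x₁)/(z₂ − z₁) = (-28 − -44.1)/1.049 = 15.35.
Precision τ = 1/σ² = 1/15.35² = 0.00424.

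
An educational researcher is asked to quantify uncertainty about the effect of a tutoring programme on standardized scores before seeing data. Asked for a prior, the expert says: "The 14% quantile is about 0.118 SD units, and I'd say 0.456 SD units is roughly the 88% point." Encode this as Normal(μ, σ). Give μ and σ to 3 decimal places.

μ = 0.280, σ = 0.150

The p-quantile of Normal(μ,σ) is μ + z_p·σ, with z_{0.14} = -1.08 and z_{0.88} = 1.175.
Eliminate σ: μ = (z₂·x₁ − z₁·x₂)/(z₂ − z₁) = (1.175·0.118 − (-1.08)·0.456)/2.255 = 0.280.
Then σ = (x₂ − x₁)/(z₂ − z₁) = (0.456 − 0.118)/2.255 = 0.150.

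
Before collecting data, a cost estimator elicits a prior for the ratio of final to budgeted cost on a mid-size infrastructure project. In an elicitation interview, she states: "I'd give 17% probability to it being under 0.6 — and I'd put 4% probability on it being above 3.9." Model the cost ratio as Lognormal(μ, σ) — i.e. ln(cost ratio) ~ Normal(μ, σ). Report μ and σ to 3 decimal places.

If T ~ Lognormal(μ,σ) then ln T ~ Normal(μ,σ), so the p-quantile of ln T is μ + z_p·σ.
ln(0.6) = -0.5108 and ln(3.9) = 1.361; z_{0.17} = -0.9542, z_{0.96} = 1.751.
σ = (1.361 − -0.5108)/(1.751 − (-0.9542)) = 0.692.
μ = -0.5108 − (-0.9542)·0.692 = 0.149.

μ ≈ 0.149, σ ≈ 0.692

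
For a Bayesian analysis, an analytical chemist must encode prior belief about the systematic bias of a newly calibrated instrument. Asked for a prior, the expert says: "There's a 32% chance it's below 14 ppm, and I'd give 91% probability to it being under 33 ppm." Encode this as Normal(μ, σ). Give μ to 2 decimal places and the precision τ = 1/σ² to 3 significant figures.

μ = 18.91, τ = 0.00906

The p-quantile of Normal(μ,σ) is μ + z_p·σ, with z_{0.32} = -0.4677 and z_{0.91} = 1.341.
Eliminate σ: μ = (z₂·x₁ − z₁·x₂)/(z₂ − z₁) = (1.341·14 − (-0.4677)·33)/1.808 = 18.91.
Then σ = (x₂ − x₁)/(z₂ − z₁) = (33 − 14)/1.808 = 10.51.
Precision τ = 1/σ² = 1/10.51² = 0.00906.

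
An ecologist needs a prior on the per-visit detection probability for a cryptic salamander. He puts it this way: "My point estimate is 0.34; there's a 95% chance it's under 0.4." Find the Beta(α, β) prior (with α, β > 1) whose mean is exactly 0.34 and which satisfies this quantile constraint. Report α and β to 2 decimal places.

α ≈ 59.07, β ≈ 114.67

With mean 0.34 fixed, write α = 0.34s, β = 0.66s where s = α+β.
Need P(θ < 0.4) = 0.95 under Beta(0.34s, 0.66s). Normal approximation: (q−m)/√(m(1−m)/s) ≈ z_{0.95} = 1.64, so s ≈ 0.34·0.66·(1.64)²/(0.4−0.34)² = 168.6.
At s = 168.6: P(θ<0.4) ≈ 0.947. Adjusting to match 0.95 gives s ≈ 173.74.
So α = 0.34·173.74 ≈ 59.07, β = 0.66·173.74 ≈ 114.67.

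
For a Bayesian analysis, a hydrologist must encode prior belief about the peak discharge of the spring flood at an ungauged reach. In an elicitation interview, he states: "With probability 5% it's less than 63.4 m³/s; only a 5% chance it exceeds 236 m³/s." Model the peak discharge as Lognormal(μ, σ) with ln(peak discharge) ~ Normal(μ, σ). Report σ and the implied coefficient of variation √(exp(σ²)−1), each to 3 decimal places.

If T ~ Lognormal(μ,σ) then ln T ~ Normal(μ,σ), so the p-quantile of ln T is μ + z_p·σ.
ln(63.4) = 4.149 and ln(236) = 5.464; z_{0.05} = -1.645, z_{0.95} = 1.645.
σ = (5.464 − 4.149)/(1.645 − (-1.645)) = 0.400.
μ = 4.149 − (-1.645)·0.400 = 4.807.
CV = √(exp(σ²)−1) = √(exp(0.1596)−1) = 0.416.

σ ≈ 0.400, CV ≈ 0.416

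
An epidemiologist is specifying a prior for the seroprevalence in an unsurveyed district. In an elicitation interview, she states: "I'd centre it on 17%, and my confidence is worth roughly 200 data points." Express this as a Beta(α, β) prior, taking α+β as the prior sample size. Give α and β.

α = 34, β = 166

Under the effective-sample-size interpretation, Beta(α, β) has prior mean α/(α+β) and prior sample size α+β.
So α+β = 200 and α/(α+β) = 0.17, giving α = 0.17·200 = 34 and β = 200 − 34 = 166.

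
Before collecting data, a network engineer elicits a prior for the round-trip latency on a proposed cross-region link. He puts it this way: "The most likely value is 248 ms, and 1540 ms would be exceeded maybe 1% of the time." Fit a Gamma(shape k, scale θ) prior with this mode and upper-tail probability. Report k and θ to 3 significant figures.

k ≈ 2.1, θ ≈ 226

Gamma(k,θ) with k>1 has mode (k−1)θ, so θ = 248/(k−1).
Need P(X < 1540) = 0.99 with θ tied to k this way. Start at k = 2, θ = 248: P(X<1540) ≈ 0.986.
Too low — raise k to concentrate. Iterating converges to k ≈ 2.1.
Then θ = 248/(2.1−1) ≈ 226.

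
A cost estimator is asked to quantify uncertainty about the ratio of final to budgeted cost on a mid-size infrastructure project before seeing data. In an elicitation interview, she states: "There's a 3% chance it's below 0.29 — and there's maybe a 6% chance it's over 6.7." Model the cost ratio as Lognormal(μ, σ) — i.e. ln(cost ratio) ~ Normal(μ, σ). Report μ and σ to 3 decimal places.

If T ~ Lognormal(μ,σ) then ln T ~ Normal(μ,σ), so the p-quantile of ln T is μ + z_p·σ.
ln(0.29) = -1.238 and ln(6.7) = 1.902; z_{0.03} = -1.881, z_{0.94} = 1.555.
σ = (1.902 − -1.238)/(1.555 − (-1.881)) = 0.914.
μ = -1.238 − (-1.881)·0.914 = 0.481.

μ ≈ 0.481, σ ≈ 0.914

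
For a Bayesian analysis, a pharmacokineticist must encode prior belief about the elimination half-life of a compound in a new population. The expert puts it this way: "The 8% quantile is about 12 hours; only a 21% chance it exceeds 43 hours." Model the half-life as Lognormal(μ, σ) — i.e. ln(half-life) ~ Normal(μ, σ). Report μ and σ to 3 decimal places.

μ ≈ 3.296, σ ≈ 0.577

If T ~ Lognormal(μ,σ) then ln T ~ Normal(μ,σ), so the p-quantile of ln T is μ + z_p·σ.
ln(12) = 2.485 and ln(43) = 3.761; z_{0.08} = -1.405, z_{0.79} = 0.8064.
σ = (3.761 − 2.485)/(0.8064 − (-1.405)) = 0.577.
μ = 2.485 − (-1.405)·0.577 = 3.296.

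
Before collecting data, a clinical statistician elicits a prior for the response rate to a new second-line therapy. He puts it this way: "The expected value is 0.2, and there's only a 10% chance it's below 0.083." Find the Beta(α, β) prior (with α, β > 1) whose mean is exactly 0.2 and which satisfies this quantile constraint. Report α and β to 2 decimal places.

With mean 0.2 fixed, write α = 0.2s, β = 0.8s where s = α+β.
Need P(θ < 0.083) = 0.1 under Beta(0.2s, 0.8s). Normal approximation: (q−m)/√(m(1−m)/s) ≈ z_{0.1} = -1.28, so s ≈ 0.2·0.8·(-1.28)²/(0.083−0.2)² = 19.2.
At s = 19.2: P(θ<0.083) ≈ 0.072. Adjusting to match 0.1 gives s ≈ 15.47.
So α = 0.2·15.47 ≈ 3.09, β = 0.8·15.47 ≈ 12.38.

α ≈ 3.09, β ≈ 12.38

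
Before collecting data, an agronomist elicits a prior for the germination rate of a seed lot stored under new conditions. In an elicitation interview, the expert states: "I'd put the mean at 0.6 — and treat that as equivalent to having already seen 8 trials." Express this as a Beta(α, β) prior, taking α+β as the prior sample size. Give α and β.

Under the effective-sample-size interpretation, Beta(α, β) has prior mean α/(α+β) and prior sample size α+β.
So α+β = 8 and α/(α+β) = 0.6, giving α = 0.6·8 = 4.8 and β = 8 − 4.8 = 3.2.

α = 4.8, β = 3.2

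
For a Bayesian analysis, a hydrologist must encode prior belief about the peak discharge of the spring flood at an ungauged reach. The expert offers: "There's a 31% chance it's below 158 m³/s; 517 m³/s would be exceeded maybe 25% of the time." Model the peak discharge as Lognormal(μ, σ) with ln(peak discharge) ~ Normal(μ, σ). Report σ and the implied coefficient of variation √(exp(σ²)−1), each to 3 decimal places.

If T ~ Lognormal(μ,σ) then ln T ~ Normal(μ,σ), so the p-quantile of ln T is μ + z_p·σ.
ln(158) = 5.063 and ln(517) = 6.248; z_{0.31} = -0.4959, z_{0.75} = 0.6745.
σ = (6.248 − 5.063)/(0.6745 − (-0.4959)) = 1.013.
μ = 5.063 − (-0.4959)·1.013 = 5.565.
CV = √(exp(σ²)−1) = √(exp(1.0260)−1) = 1.338.

σ ≈ 1.013, CV ≈ 1.338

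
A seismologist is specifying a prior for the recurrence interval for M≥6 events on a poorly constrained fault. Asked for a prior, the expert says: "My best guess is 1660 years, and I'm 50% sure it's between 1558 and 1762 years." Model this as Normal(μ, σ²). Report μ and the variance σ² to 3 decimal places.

A symmetric 50% interval runs μ ± z·σ with z = 0.6745.
Half-width = 102, so σ = 102/0.6745 = 151.2254 and σ² = 22869.130.
μ is the stated best guess, 1660.000.

μ = 1660.000, σ² = 22869.130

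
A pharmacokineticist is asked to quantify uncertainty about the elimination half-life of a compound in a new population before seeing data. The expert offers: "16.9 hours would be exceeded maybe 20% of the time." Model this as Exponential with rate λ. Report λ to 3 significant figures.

P(T > 16.9) = e^(−λ·16.9) = 0.2, so λ = −ln(0.2)/16.9 = 0.0952.

λ ≈ 0.0952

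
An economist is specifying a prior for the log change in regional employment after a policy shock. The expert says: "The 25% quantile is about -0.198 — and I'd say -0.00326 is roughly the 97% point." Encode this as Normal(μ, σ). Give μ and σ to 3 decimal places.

The p-quantile of Normal(μ,σ) is μ + z_p·σ, with z_{0.25} = -0.6745 and z_{0.97} = 1.881.
Eliminate σ: μ = (z₂·x₁ − z₁·x₂)/(z₂ − z₁) = (1.881·-0.198 − (-0.6745)·-0.00326)/2.555 = -0.147.
Then σ = (x₂ − x₁)/(z₂ − z₁) = (-0.00326 − -0.198)/2.555 = 0.076.

μ = -0.147, σ = 0.076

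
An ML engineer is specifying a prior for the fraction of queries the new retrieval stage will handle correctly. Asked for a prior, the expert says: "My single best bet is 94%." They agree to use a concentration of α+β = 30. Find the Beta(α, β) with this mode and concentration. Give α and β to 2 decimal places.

For α,β > 1 the Beta mode is (α−1)/(α+β−2). With α+β = 30, the mode is (α−1)/28.
Set (α−1)/28 = 0.94 → α = 1 + 0.94·28 = 27.32.
β = 30 − α = 2.68.

α = 27.32, β = 2.68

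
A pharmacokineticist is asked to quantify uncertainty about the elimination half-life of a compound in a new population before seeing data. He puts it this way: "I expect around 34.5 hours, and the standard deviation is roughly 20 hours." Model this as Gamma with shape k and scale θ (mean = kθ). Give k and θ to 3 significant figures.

k ≈ 2.98, θ ≈ 11.6

For Gamma(k, scale θ): mean = kθ, variance = kθ², so CV = 1/√k.
CV = SD/mean = 20/34.5 = 0.5797, hence k = 1/CV² = 2.98.
Then θ = mean/k = 34.5/2.98 = 11.6.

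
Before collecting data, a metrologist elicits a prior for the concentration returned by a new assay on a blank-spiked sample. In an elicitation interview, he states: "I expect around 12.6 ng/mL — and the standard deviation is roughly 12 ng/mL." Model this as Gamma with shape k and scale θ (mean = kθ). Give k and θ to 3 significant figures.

For Gamma(k, scale θ): mean = kθ, variance = kθ², so CV = 1/√k.
CV = SD/mean = 12/12.6 = 0.9524, hence k = 1/CV² = 1.1.
Then θ = mean/k = 12.6/1.1 = 11.4.

k ≈ 1.1, θ ≈ 11.4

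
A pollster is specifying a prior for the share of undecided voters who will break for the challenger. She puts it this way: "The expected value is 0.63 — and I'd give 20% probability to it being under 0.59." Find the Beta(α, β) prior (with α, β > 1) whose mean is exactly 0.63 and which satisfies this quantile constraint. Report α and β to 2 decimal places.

α ≈ 64.25, β ≈ 37.73

With mean 0.63 fixed, write α = 0.63s, β = 0.37s where s = α+β.
Need P(θ < 0.59) = 0.2 under Beta(0.63s, 0.37s). Normal approximation: (q−m)/√(m(1−m)/s) ≈ z_{0.2} = -0.842, so s ≈ 0.63·0.37·(-0.842)²/(0.59−0.63)² = 103.2.
At s = 103.2: P(θ<0.59) ≈ 0.199. Adjusting to match 0.2 gives s ≈ 101.99.
So α = 0.63·101.99 ≈ 64.25, β = 0.37·101.99 ≈ 37.73.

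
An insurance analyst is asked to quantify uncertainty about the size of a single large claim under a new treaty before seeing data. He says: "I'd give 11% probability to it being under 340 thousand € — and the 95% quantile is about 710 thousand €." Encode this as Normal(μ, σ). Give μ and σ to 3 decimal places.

For Normal(μ,σ), the p-quantile is μ + z_p·σ. Here z_{0.11} = -1.227, z_{0.95} = 1.645.
So 340 = μ − 1.227σ and 710 = μ + 1.645σ.
Subtracting: σ = (710 − 340)/(1.645 − (-1.227)) = 128.858.
Then μ = 340 − (-1.227)·128.858 = 498.048.

μ = 498.048, σ = 128.858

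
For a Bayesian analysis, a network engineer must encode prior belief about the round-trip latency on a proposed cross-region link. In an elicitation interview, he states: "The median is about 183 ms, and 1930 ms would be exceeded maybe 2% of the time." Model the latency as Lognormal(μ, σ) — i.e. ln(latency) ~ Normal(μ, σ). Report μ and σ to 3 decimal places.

If T ~ Lognormal(μ,σ) then ln T ~ Normal(μ,σ), so the p-quantile of ln T is μ + z_p·σ.
ln(183) = 5.209 and ln(1930) = 7.565; z_{0.5} = 0, z_{0.98} = 2.054.
σ = (7.565 − 5.209)/(2.054 − (0)) = 1.147.
μ = 5.209 − (0)·1.147 = 5.209.

μ ≈ 5.209, σ ≈ 1.147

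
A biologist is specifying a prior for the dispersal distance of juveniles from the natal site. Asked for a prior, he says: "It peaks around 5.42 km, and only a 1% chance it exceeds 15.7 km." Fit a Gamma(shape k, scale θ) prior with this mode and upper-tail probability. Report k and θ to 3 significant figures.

Gamma(k,θ) with k>1 has mode (k−1)θ, so θ = 5.42/(k−1).
Need P(X < 15.7) = 0.99 with θ tied to k this way. Start at k = 2, θ = 5.42: P(X<15.7) ≈ 0.785.
Too low — raise k to concentrate. Iterating converges to k ≈ 5.01.
Then θ = 5.42/(5.01−1) ≈ 1.35.

k ≈ 5.01, θ ≈ 1.35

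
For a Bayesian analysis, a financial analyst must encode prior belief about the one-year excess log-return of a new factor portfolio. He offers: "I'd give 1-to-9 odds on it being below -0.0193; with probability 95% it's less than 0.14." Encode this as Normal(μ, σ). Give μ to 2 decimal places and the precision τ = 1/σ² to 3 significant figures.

The p-quantile of Normal(μ,σ) is μ + z_p·σ, with z_{0.1} = -1.282 and z_{0.95} = 1.645.
Eliminate σ: μ = (z₂·x₁ − z₁·x₂)/(z₂ − z₁) = (1.645·-0.0193 − (-1.282)·0.14)/2.926 = 0.05.
Then σ = (x₂ − x₁)/(z₂ − z₁) = (0.14 − -0.0193)/2.926 = 0.05.
Precision τ = 1/σ² = 1/0.05444² = 337.

μ = 0.05, τ = 337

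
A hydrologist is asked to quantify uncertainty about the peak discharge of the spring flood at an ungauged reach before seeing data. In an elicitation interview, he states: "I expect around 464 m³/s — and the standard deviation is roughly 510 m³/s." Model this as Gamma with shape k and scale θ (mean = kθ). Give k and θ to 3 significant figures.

k ≈ 0.828, θ ≈ 561

For Gamma(k, scale θ): mean = kθ, variance = kθ², so CV = 1/√k.
CV = SD/mean = 510/464 = 1.099, hence k = 1/CV² = 0.828.
Then θ = mean/k = 464/0.828 = 561.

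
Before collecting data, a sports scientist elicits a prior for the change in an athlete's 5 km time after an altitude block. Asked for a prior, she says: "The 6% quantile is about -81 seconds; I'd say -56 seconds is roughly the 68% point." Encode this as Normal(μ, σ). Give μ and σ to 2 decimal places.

The p-quantile of Normal(μ,σ) is μ + z_p·σ, with z_{0.06} = -1.555 and z_{0.68} = 0.4677.
Eliminate σ: μ = (z₂·x₁ − z₁·x₂)/(z₂ − z₁) = (0.4677·-81 − (-1.555)·-56)/2.022 = -61.78.
Then σ = (x₂ − x₁)/(z₂ − z₁) = (-56 − -81)/2.022 = 12.36.

μ = -61.78, σ = 12.36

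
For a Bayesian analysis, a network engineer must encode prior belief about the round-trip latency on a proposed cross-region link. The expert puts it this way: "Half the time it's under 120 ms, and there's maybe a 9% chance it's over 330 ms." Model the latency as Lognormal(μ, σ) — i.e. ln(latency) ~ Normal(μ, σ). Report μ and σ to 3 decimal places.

μ ≈ 4.787, σ ≈ 0.755

If T ~ Lognormal(μ,σ) then ln T ~ Normal(μ,σ), so the p-quantile of ln T is μ + z_p·σ.
ln(120) = 4.787 and ln(330) = 5.799; z_{0.5} = 0, z_{0.91} = 1.341.
σ = (5.799 − 4.787)/(1.341 − (0)) = 0.755.
μ = 4.787 − (0)·0.755 = 4.787.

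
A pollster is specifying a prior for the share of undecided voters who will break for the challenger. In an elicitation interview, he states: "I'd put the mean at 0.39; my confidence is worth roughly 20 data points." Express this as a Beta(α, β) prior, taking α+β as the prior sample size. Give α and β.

Under the effective-sample-size interpretation, Beta(α, β) has prior mean α/(α+β) and prior sample size α+β.
So α+β = 20 and α/(α+β) = 0.39, giving α = 0.39·20 = 7.8 and β = 20 − 7.8 = 12.2.

α = 7.8, β = 12.2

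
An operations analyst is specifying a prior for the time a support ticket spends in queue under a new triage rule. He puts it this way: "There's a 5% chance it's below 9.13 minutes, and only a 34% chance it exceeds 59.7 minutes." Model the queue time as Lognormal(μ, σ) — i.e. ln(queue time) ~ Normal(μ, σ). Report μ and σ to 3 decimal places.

If T ~ Lognormal(μ,σ) then ln T ~ Normal(μ,σ), so the p-quantile of ln T is μ + z_p·σ.
ln(9.13) = 2.212 and ln(59.7) = 4.089; z_{0.05} = -1.645, z_{0.66} = 0.4125.
σ = (4.089 − 2.212)/(0.4125 − (-1.645)) = 0.913.
μ = 2.212 − (-1.645)·0.913 = 3.713.

μ ≈ 3.713, σ ≈ 0.913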